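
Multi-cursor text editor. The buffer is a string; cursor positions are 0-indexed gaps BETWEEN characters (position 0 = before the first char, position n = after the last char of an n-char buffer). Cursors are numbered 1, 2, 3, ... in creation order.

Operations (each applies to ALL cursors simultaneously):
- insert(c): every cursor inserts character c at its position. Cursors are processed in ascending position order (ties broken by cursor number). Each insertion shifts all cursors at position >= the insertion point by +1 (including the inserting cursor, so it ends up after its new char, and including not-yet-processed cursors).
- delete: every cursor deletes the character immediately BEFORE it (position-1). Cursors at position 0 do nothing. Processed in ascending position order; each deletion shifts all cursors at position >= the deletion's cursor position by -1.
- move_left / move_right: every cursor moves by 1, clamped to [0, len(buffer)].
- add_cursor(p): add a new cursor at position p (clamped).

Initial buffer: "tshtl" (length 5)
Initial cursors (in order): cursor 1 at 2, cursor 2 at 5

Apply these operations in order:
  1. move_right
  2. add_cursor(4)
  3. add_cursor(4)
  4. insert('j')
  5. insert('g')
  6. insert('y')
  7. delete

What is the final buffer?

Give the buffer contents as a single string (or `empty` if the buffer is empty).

Answer: tshjgtjjggljg

Derivation:
After op 1 (move_right): buffer="tshtl" (len 5), cursors c1@3 c2@5, authorship .....
After op 2 (add_cursor(4)): buffer="tshtl" (len 5), cursors c1@3 c3@4 c2@5, authorship .....
After op 3 (add_cursor(4)): buffer="tshtl" (len 5), cursors c1@3 c3@4 c4@4 c2@5, authorship .....
After op 4 (insert('j')): buffer="tshjtjjlj" (len 9), cursors c1@4 c3@7 c4@7 c2@9, authorship ...1.34.2
After op 5 (insert('g')): buffer="tshjgtjjggljg" (len 13), cursors c1@5 c3@10 c4@10 c2@13, authorship ...11.3434.22
After op 6 (insert('y')): buffer="tshjgytjjggyyljgy" (len 17), cursors c1@6 c3@13 c4@13 c2@17, authorship ...111.343434.222
After op 7 (delete): buffer="tshjgtjjggljg" (len 13), cursors c1@5 c3@10 c4@10 c2@13, authorship ...11.3434.22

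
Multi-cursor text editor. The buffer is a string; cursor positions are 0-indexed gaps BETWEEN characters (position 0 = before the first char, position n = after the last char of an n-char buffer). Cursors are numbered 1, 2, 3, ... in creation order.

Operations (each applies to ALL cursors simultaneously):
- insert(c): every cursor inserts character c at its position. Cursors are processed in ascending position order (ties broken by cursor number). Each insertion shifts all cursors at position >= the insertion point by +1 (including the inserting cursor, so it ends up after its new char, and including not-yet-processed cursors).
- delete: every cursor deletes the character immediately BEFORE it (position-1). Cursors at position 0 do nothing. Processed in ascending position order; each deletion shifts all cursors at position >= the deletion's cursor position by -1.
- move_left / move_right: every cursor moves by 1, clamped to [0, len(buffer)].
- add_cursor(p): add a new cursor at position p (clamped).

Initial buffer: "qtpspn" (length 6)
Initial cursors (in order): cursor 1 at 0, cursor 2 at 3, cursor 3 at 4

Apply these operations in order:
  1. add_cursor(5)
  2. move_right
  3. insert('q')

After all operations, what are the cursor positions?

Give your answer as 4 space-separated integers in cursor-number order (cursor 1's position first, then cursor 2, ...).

Answer: 2 6 8 10

Derivation:
After op 1 (add_cursor(5)): buffer="qtpspn" (len 6), cursors c1@0 c2@3 c3@4 c4@5, authorship ......
After op 2 (move_right): buffer="qtpspn" (len 6), cursors c1@1 c2@4 c3@5 c4@6, authorship ......
After op 3 (insert('q')): buffer="qqtpsqpqnq" (len 10), cursors c1@2 c2@6 c3@8 c4@10, authorship .1...2.3.4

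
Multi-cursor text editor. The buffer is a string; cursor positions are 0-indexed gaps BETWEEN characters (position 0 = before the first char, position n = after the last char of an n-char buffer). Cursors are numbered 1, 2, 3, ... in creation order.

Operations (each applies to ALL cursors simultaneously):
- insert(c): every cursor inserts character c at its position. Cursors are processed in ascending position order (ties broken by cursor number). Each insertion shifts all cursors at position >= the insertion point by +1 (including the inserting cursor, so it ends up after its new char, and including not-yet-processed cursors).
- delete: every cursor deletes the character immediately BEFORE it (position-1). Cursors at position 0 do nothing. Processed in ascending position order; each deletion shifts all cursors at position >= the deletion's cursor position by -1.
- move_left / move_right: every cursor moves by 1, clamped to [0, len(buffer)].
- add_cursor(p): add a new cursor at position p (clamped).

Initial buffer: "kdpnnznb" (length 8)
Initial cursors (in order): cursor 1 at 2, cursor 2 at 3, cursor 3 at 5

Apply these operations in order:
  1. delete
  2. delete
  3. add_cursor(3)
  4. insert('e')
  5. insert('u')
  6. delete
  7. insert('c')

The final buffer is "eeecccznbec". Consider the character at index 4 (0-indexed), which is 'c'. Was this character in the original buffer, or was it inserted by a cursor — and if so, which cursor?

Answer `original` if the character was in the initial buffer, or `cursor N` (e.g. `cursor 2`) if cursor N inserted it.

After op 1 (delete): buffer="knznb" (len 5), cursors c1@1 c2@1 c3@2, authorship .....
After op 2 (delete): buffer="znb" (len 3), cursors c1@0 c2@0 c3@0, authorship ...
After op 3 (add_cursor(3)): buffer="znb" (len 3), cursors c1@0 c2@0 c3@0 c4@3, authorship ...
After op 4 (insert('e')): buffer="eeeznbe" (len 7), cursors c1@3 c2@3 c3@3 c4@7, authorship 123...4
After op 5 (insert('u')): buffer="eeeuuuznbeu" (len 11), cursors c1@6 c2@6 c3@6 c4@11, authorship 123123...44
After op 6 (delete): buffer="eeeznbe" (len 7), cursors c1@3 c2@3 c3@3 c4@7, authorship 123...4
After op 7 (insert('c')): buffer="eeecccznbec" (len 11), cursors c1@6 c2@6 c3@6 c4@11, authorship 123123...44
Authorship (.=original, N=cursor N): 1 2 3 1 2 3 . . . 4 4
Index 4: author = 2

Answer: cursor 2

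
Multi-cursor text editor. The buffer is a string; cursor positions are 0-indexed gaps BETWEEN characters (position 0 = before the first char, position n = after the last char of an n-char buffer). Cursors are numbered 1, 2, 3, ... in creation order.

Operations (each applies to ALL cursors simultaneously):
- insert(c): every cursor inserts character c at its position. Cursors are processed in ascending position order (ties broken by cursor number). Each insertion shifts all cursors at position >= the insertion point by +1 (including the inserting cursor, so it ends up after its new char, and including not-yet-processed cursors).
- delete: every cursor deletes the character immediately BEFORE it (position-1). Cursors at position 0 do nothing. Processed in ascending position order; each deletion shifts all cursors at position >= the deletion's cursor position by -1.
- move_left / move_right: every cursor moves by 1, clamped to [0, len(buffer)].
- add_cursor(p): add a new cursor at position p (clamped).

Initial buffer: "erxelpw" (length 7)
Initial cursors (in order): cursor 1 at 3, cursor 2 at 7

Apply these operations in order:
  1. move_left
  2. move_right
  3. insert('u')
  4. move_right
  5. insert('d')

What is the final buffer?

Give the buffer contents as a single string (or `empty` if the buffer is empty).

Answer: erxuedlpwud

Derivation:
After op 1 (move_left): buffer="erxelpw" (len 7), cursors c1@2 c2@6, authorship .......
After op 2 (move_right): buffer="erxelpw" (len 7), cursors c1@3 c2@7, authorship .......
After op 3 (insert('u')): buffer="erxuelpwu" (len 9), cursors c1@4 c2@9, authorship ...1....2
After op 4 (move_right): buffer="erxuelpwu" (len 9), cursors c1@5 c2@9, authorship ...1....2
After op 5 (insert('d')): buffer="erxuedlpwud" (len 11), cursors c1@6 c2@11, authorship ...1.1...22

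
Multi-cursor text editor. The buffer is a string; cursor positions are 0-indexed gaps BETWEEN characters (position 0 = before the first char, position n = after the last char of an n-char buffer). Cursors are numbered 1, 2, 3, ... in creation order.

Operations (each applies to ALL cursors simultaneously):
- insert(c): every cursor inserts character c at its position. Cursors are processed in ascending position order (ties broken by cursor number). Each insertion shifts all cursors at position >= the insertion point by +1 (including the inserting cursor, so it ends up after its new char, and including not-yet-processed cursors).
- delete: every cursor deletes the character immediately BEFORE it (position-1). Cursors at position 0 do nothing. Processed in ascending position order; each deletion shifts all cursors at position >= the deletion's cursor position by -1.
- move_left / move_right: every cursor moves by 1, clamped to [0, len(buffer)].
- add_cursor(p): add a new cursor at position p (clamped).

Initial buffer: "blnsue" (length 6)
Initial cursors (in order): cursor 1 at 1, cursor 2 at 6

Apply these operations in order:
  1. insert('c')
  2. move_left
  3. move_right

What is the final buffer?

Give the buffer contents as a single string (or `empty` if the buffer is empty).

Answer: bclnsuec

Derivation:
After op 1 (insert('c')): buffer="bclnsuec" (len 8), cursors c1@2 c2@8, authorship .1.....2
After op 2 (move_left): buffer="bclnsuec" (len 8), cursors c1@1 c2@7, authorship .1.....2
After op 3 (move_right): buffer="bclnsuec" (len 8), cursors c1@2 c2@8, authorship .1.....2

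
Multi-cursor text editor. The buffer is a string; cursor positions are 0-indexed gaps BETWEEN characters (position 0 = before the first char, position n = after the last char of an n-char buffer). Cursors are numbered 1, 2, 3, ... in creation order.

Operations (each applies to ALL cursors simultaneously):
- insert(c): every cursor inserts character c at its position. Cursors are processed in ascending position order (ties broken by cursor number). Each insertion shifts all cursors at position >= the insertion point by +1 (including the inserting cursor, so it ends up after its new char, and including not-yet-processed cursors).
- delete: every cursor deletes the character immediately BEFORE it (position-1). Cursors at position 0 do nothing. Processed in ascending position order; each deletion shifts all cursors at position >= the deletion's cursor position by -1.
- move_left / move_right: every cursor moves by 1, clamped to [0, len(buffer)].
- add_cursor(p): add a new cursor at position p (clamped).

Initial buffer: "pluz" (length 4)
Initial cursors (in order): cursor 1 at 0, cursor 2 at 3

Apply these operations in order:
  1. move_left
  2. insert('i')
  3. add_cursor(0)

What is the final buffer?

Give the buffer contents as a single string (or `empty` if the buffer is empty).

After op 1 (move_left): buffer="pluz" (len 4), cursors c1@0 c2@2, authorship ....
After op 2 (insert('i')): buffer="ipliuz" (len 6), cursors c1@1 c2@4, authorship 1..2..
After op 3 (add_cursor(0)): buffer="ipliuz" (len 6), cursors c3@0 c1@1 c2@4, authorship 1..2..

Answer: ipliuz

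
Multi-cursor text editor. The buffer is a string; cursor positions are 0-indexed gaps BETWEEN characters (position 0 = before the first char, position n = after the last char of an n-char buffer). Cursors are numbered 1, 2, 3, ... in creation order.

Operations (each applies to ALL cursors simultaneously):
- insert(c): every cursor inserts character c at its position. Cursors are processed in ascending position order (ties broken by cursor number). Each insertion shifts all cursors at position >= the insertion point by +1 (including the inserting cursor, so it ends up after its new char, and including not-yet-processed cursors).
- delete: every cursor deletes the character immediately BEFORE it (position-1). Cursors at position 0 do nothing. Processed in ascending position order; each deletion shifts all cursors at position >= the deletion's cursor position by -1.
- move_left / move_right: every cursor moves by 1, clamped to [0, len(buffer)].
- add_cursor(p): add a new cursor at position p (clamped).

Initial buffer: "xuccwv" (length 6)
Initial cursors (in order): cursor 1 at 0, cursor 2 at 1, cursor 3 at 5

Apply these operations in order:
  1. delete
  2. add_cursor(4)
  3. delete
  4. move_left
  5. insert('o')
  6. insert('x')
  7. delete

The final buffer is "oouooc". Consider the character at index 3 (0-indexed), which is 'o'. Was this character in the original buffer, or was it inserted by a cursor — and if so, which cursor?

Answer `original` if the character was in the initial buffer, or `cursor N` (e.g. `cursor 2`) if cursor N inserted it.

Answer: cursor 3

Derivation:
After op 1 (delete): buffer="uccv" (len 4), cursors c1@0 c2@0 c3@3, authorship ....
After op 2 (add_cursor(4)): buffer="uccv" (len 4), cursors c1@0 c2@0 c3@3 c4@4, authorship ....
After op 3 (delete): buffer="uc" (len 2), cursors c1@0 c2@0 c3@2 c4@2, authorship ..
After op 4 (move_left): buffer="uc" (len 2), cursors c1@0 c2@0 c3@1 c4@1, authorship ..
After op 5 (insert('o')): buffer="oouooc" (len 6), cursors c1@2 c2@2 c3@5 c4@5, authorship 12.34.
After op 6 (insert('x')): buffer="ooxxuooxxc" (len 10), cursors c1@4 c2@4 c3@9 c4@9, authorship 1212.3434.
After op 7 (delete): buffer="oouooc" (len 6), cursors c1@2 c2@2 c3@5 c4@5, authorship 12.34.
Authorship (.=original, N=cursor N): 1 2 . 3 4 .
Index 3: author = 3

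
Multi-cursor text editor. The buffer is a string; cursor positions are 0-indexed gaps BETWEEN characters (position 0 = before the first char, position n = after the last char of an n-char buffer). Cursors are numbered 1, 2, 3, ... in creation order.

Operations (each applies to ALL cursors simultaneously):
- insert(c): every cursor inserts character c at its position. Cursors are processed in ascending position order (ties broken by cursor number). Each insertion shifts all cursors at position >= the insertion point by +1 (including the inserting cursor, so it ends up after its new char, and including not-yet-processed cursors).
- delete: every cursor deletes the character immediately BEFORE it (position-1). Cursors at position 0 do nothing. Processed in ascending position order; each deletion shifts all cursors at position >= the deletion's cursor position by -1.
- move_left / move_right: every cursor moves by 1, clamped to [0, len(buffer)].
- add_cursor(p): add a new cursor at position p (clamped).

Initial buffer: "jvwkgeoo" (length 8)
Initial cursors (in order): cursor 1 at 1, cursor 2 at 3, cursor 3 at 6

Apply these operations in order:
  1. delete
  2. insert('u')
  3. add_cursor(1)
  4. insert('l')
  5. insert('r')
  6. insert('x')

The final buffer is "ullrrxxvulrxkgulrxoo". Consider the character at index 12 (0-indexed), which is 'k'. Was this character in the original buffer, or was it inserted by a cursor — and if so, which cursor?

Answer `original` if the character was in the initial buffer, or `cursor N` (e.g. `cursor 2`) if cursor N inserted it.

Answer: original

Derivation:
After op 1 (delete): buffer="vkgoo" (len 5), cursors c1@0 c2@1 c3@3, authorship .....
After op 2 (insert('u')): buffer="uvukguoo" (len 8), cursors c1@1 c2@3 c3@6, authorship 1.2..3..
After op 3 (add_cursor(1)): buffer="uvukguoo" (len 8), cursors c1@1 c4@1 c2@3 c3@6, authorship 1.2..3..
After op 4 (insert('l')): buffer="ullvulkguloo" (len 12), cursors c1@3 c4@3 c2@6 c3@10, authorship 114.22..33..
After op 5 (insert('r')): buffer="ullrrvulrkgulroo" (len 16), cursors c1@5 c4@5 c2@9 c3@14, authorship 11414.222..333..
After op 6 (insert('x')): buffer="ullrrxxvulrxkgulrxoo" (len 20), cursors c1@7 c4@7 c2@12 c3@18, authorship 1141414.2222..3333..
Authorship (.=original, N=cursor N): 1 1 4 1 4 1 4 . 2 2 2 2 . . 3 3 3 3 . .
Index 12: author = original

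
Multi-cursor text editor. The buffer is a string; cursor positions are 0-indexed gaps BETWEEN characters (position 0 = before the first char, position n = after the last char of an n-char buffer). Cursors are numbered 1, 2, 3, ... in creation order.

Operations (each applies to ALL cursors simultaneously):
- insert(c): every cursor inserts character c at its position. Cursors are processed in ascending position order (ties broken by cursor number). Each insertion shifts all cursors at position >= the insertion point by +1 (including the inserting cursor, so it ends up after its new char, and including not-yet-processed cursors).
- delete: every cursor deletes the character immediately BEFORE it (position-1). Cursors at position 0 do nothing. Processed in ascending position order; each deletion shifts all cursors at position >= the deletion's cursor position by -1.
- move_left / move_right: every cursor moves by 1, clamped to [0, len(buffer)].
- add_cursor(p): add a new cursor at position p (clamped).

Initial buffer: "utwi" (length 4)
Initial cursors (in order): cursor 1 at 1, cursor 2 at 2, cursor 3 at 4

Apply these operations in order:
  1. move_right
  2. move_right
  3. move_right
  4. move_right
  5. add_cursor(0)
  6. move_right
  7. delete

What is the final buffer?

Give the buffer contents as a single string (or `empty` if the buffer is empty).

Answer: empty

Derivation:
After op 1 (move_right): buffer="utwi" (len 4), cursors c1@2 c2@3 c3@4, authorship ....
After op 2 (move_right): buffer="utwi" (len 4), cursors c1@3 c2@4 c3@4, authorship ....
After op 3 (move_right): buffer="utwi" (len 4), cursors c1@4 c2@4 c3@4, authorship ....
After op 4 (move_right): buffer="utwi" (len 4), cursors c1@4 c2@4 c3@4, authorship ....
After op 5 (add_cursor(0)): buffer="utwi" (len 4), cursors c4@0 c1@4 c2@4 c3@4, authorship ....
After op 6 (move_right): buffer="utwi" (len 4), cursors c4@1 c1@4 c2@4 c3@4, authorship ....
After op 7 (delete): buffer="" (len 0), cursors c1@0 c2@0 c3@0 c4@0, authorship 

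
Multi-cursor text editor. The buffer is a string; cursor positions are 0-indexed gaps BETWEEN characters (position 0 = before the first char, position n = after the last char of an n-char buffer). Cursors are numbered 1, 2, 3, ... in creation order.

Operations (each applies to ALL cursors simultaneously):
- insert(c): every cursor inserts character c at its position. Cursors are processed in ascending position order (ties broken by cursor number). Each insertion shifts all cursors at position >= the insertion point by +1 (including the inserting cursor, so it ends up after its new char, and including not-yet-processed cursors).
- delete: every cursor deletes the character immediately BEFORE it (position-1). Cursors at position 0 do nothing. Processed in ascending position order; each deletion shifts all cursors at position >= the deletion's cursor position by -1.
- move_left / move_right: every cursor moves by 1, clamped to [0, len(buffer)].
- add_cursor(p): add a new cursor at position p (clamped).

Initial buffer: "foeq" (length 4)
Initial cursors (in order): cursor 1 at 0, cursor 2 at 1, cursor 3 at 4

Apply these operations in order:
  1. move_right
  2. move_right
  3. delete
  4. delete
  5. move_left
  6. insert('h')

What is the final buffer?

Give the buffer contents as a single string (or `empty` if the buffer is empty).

After op 1 (move_right): buffer="foeq" (len 4), cursors c1@1 c2@2 c3@4, authorship ....
After op 2 (move_right): buffer="foeq" (len 4), cursors c1@2 c2@3 c3@4, authorship ....
After op 3 (delete): buffer="f" (len 1), cursors c1@1 c2@1 c3@1, authorship .
After op 4 (delete): buffer="" (len 0), cursors c1@0 c2@0 c3@0, authorship 
After op 5 (move_left): buffer="" (len 0), cursors c1@0 c2@0 c3@0, authorship 
After op 6 (insert('h')): buffer="hhh" (len 3), cursors c1@3 c2@3 c3@3, authorship 123

Answer: hhh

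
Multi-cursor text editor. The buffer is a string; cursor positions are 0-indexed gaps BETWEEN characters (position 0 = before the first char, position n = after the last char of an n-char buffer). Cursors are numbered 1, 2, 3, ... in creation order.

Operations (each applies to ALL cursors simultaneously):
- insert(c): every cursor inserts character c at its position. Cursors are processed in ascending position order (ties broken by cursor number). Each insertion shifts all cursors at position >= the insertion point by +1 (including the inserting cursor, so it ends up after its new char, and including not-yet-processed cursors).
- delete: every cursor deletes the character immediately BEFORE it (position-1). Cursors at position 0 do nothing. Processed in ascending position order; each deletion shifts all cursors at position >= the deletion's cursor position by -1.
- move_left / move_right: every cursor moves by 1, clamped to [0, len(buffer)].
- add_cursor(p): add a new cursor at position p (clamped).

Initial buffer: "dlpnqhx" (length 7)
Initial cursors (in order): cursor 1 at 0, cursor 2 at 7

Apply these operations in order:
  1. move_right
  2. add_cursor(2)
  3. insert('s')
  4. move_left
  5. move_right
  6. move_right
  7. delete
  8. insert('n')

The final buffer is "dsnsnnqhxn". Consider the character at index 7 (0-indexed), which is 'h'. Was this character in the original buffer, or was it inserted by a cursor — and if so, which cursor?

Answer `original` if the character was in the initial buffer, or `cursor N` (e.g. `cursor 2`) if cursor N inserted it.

Answer: original

Derivation:
After op 1 (move_right): buffer="dlpnqhx" (len 7), cursors c1@1 c2@7, authorship .......
After op 2 (add_cursor(2)): buffer="dlpnqhx" (len 7), cursors c1@1 c3@2 c2@7, authorship .......
After op 3 (insert('s')): buffer="dslspnqhxs" (len 10), cursors c1@2 c3@4 c2@10, authorship .1.3.....2
After op 4 (move_left): buffer="dslspnqhxs" (len 10), cursors c1@1 c3@3 c2@9, authorship .1.3.....2
After op 5 (move_right): buffer="dslspnqhxs" (len 10), cursors c1@2 c3@4 c2@10, authorship .1.3.....2
After op 6 (move_right): buffer="dslspnqhxs" (len 10), cursors c1@3 c3@5 c2@10, authorship .1.3.....2
After op 7 (delete): buffer="dssnqhx" (len 7), cursors c1@2 c3@3 c2@7, authorship .13....
After op 8 (insert('n')): buffer="dsnsnnqhxn" (len 10), cursors c1@3 c3@5 c2@10, authorship .1133....2
Authorship (.=original, N=cursor N): . 1 1 3 3 . . . . 2
Index 7: author = original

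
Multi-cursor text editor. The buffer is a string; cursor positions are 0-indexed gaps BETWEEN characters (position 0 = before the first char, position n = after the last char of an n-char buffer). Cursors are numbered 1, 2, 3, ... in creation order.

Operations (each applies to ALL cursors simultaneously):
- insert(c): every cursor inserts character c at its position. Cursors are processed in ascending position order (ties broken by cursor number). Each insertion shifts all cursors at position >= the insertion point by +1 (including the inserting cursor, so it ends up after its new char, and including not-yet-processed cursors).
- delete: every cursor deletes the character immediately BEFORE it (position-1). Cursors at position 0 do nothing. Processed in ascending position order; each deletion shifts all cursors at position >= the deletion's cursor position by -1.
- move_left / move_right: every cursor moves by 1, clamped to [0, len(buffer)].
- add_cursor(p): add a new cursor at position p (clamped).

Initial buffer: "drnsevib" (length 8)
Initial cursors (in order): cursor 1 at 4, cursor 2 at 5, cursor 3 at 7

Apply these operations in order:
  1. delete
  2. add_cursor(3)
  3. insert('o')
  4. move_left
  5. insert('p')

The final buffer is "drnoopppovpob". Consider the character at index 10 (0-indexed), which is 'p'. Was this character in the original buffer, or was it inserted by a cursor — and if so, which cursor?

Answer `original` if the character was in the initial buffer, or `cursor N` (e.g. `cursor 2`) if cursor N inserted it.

After op 1 (delete): buffer="drnvb" (len 5), cursors c1@3 c2@3 c3@4, authorship .....
After op 2 (add_cursor(3)): buffer="drnvb" (len 5), cursors c1@3 c2@3 c4@3 c3@4, authorship .....
After op 3 (insert('o')): buffer="drnooovob" (len 9), cursors c1@6 c2@6 c4@6 c3@8, authorship ...124.3.
After op 4 (move_left): buffer="drnooovob" (len 9), cursors c1@5 c2@5 c4@5 c3@7, authorship ...124.3.
After op 5 (insert('p')): buffer="drnoopppovpob" (len 13), cursors c1@8 c2@8 c4@8 c3@11, authorship ...121244.33.
Authorship (.=original, N=cursor N): . . . 1 2 1 2 4 4 . 3 3 .
Index 10: author = 3

Answer: cursor 3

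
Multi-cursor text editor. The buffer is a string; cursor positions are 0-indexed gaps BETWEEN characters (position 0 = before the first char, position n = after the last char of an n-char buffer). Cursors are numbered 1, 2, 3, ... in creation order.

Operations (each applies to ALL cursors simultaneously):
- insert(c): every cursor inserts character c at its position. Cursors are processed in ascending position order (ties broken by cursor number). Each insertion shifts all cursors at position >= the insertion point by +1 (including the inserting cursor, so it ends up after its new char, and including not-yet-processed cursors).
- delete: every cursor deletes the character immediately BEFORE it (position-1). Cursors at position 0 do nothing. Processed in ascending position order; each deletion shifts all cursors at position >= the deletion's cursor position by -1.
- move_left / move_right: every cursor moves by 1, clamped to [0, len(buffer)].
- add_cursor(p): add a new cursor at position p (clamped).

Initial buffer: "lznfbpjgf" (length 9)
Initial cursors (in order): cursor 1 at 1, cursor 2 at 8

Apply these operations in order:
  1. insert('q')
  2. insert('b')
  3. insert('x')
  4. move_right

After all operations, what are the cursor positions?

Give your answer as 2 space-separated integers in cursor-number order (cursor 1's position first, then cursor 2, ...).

Answer: 5 15

Derivation:
After op 1 (insert('q')): buffer="lqznfbpjgqf" (len 11), cursors c1@2 c2@10, authorship .1.......2.
After op 2 (insert('b')): buffer="lqbznfbpjgqbf" (len 13), cursors c1@3 c2@12, authorship .11.......22.
After op 3 (insert('x')): buffer="lqbxznfbpjgqbxf" (len 15), cursors c1@4 c2@14, authorship .111.......222.
After op 4 (move_right): buffer="lqbxznfbpjgqbxf" (len 15), cursors c1@5 c2@15, authorship .111.......222.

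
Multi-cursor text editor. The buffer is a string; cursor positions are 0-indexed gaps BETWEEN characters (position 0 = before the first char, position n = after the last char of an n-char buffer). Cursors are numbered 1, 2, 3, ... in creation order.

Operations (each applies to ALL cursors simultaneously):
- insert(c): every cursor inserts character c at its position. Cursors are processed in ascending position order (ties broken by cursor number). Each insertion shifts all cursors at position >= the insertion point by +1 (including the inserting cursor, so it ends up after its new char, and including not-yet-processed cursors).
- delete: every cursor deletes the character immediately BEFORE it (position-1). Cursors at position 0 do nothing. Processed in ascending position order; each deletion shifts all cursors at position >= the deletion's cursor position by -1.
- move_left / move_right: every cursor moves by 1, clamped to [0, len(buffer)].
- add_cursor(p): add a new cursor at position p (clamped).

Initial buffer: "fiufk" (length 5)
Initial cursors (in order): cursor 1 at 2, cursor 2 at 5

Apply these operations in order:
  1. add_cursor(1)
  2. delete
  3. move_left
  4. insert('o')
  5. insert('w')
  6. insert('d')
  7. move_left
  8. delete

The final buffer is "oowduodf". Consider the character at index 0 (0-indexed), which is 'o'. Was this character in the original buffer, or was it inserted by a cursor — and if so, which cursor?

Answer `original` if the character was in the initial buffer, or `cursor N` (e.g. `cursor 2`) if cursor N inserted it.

After op 1 (add_cursor(1)): buffer="fiufk" (len 5), cursors c3@1 c1@2 c2@5, authorship .....
After op 2 (delete): buffer="uf" (len 2), cursors c1@0 c3@0 c2@2, authorship ..
After op 3 (move_left): buffer="uf" (len 2), cursors c1@0 c3@0 c2@1, authorship ..
After op 4 (insert('o')): buffer="oouof" (len 5), cursors c1@2 c3@2 c2@4, authorship 13.2.
After op 5 (insert('w')): buffer="oowwuowf" (len 8), cursors c1@4 c3@4 c2@7, authorship 1313.22.
After op 6 (insert('d')): buffer="oowwdduowdf" (len 11), cursors c1@6 c3@6 c2@10, authorship 131313.222.
After op 7 (move_left): buffer="oowwdduowdf" (len 11), cursors c1@5 c3@5 c2@9, authorship 131313.222.
After op 8 (delete): buffer="oowduodf" (len 8), cursors c1@3 c3@3 c2@6, authorship 1313.22.
Authorship (.=original, N=cursor N): 1 3 1 3 . 2 2 .
Index 0: author = 1

Answer: cursor 1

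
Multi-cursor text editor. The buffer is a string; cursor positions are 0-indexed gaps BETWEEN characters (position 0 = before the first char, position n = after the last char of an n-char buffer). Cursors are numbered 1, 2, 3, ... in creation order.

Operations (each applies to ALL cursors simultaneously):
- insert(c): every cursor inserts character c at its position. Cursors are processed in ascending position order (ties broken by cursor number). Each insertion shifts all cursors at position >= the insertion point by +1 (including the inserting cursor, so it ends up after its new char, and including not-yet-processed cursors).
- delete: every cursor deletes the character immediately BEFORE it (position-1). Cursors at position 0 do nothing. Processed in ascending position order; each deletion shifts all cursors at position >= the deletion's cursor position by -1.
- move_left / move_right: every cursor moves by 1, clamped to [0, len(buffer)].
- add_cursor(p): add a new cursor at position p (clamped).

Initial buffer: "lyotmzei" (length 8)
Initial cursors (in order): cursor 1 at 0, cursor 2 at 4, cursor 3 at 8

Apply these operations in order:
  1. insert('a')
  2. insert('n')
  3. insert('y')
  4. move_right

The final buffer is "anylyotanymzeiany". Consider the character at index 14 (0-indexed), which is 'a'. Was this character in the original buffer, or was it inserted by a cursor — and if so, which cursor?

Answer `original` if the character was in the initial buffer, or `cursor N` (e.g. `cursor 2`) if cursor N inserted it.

Answer: cursor 3

Derivation:
After op 1 (insert('a')): buffer="alyotamzeia" (len 11), cursors c1@1 c2@6 c3@11, authorship 1....2....3
After op 2 (insert('n')): buffer="anlyotanmzeian" (len 14), cursors c1@2 c2@8 c3@14, authorship 11....22....33
After op 3 (insert('y')): buffer="anylyotanymzeiany" (len 17), cursors c1@3 c2@10 c3@17, authorship 111....222....333
After op 4 (move_right): buffer="anylyotanymzeiany" (len 17), cursors c1@4 c2@11 c3@17, authorship 111....222....333
Authorship (.=original, N=cursor N): 1 1 1 . . . . 2 2 2 . . . . 3 3 3
Index 14: author = 3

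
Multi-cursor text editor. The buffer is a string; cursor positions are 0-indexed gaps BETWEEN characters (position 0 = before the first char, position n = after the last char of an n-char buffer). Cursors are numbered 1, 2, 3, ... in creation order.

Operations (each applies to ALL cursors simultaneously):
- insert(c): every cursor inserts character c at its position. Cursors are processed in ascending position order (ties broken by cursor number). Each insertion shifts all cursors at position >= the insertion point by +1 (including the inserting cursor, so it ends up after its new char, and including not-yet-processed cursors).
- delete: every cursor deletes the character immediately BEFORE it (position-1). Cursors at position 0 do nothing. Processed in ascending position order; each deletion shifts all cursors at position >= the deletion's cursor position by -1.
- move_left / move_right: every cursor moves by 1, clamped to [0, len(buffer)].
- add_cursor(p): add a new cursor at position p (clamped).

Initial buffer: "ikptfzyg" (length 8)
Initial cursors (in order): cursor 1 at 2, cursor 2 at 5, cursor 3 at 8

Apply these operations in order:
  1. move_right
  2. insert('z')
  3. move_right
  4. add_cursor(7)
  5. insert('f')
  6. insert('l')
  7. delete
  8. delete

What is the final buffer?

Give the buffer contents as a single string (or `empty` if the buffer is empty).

After op 1 (move_right): buffer="ikptfzyg" (len 8), cursors c1@3 c2@6 c3@8, authorship ........
After op 2 (insert('z')): buffer="ikpztfzzygz" (len 11), cursors c1@4 c2@8 c3@11, authorship ...1...2..3
After op 3 (move_right): buffer="ikpztfzzygz" (len 11), cursors c1@5 c2@9 c3@11, authorship ...1...2..3
After op 4 (add_cursor(7)): buffer="ikpztfzzygz" (len 11), cursors c1@5 c4@7 c2@9 c3@11, authorship ...1...2..3
After op 5 (insert('f')): buffer="ikpztffzfzyfgzf" (len 15), cursors c1@6 c4@9 c2@12 c3@15, authorship ...1.1..42.2.33
After op 6 (insert('l')): buffer="ikpztflfzflzyflgzfl" (len 19), cursors c1@7 c4@11 c2@15 c3@19, authorship ...1.11..442.22.333
After op 7 (delete): buffer="ikpztffzfzyfgzf" (len 15), cursors c1@6 c4@9 c2@12 c3@15, authorship ...1.1..42.2.33
After op 8 (delete): buffer="ikpztfzzygz" (len 11), cursors c1@5 c4@7 c2@9 c3@11, authorship ...1...2..3

Answer: ikpztfzzygz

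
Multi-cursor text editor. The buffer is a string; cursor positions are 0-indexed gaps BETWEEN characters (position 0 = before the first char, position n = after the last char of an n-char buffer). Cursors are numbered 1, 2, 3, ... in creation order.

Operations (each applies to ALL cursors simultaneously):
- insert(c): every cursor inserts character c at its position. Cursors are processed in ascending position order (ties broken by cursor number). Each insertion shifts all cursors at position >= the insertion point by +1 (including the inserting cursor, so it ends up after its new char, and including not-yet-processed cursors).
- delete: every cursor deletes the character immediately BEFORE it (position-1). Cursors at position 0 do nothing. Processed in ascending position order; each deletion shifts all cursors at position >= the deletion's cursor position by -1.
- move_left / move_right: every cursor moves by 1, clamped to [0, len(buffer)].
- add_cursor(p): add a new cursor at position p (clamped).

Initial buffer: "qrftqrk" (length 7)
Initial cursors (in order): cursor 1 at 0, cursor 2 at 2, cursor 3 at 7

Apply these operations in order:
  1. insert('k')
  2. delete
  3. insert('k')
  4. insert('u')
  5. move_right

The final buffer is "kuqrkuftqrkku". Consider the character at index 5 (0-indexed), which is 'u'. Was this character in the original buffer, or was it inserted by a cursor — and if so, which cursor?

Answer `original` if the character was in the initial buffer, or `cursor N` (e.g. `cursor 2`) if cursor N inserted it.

After op 1 (insert('k')): buffer="kqrkftqrkk" (len 10), cursors c1@1 c2@4 c3@10, authorship 1..2.....3
After op 2 (delete): buffer="qrftqrk" (len 7), cursors c1@0 c2@2 c3@7, authorship .......
After op 3 (insert('k')): buffer="kqrkftqrkk" (len 10), cursors c1@1 c2@4 c3@10, authorship 1..2.....3
After op 4 (insert('u')): buffer="kuqrkuftqrkku" (len 13), cursors c1@2 c2@6 c3@13, authorship 11..22.....33
After op 5 (move_right): buffer="kuqrkuftqrkku" (len 13), cursors c1@3 c2@7 c3@13, authorship 11..22.....33
Authorship (.=original, N=cursor N): 1 1 . . 2 2 . . . . . 3 3
Index 5: author = 2

Answer: cursor 2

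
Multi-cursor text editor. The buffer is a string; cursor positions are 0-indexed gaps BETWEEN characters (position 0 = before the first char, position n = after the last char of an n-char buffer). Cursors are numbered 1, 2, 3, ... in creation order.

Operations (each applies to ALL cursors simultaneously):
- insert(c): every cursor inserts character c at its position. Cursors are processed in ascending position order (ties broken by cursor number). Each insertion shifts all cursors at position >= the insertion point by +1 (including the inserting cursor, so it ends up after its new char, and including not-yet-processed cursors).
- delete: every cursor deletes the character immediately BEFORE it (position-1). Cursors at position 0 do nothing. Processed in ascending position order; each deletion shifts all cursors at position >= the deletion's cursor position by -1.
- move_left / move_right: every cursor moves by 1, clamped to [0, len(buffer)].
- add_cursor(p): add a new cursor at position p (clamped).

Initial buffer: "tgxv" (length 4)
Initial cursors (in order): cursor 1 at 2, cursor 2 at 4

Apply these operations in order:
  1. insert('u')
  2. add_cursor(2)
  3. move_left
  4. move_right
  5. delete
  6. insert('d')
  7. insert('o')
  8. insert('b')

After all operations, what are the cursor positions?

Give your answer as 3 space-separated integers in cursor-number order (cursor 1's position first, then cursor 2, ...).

Answer: 7 12 7

Derivation:
After op 1 (insert('u')): buffer="tguxvu" (len 6), cursors c1@3 c2@6, authorship ..1..2
After op 2 (add_cursor(2)): buffer="tguxvu" (len 6), cursors c3@2 c1@3 c2@6, authorship ..1..2
After op 3 (move_left): buffer="tguxvu" (len 6), cursors c3@1 c1@2 c2@5, authorship ..1..2
After op 4 (move_right): buffer="tguxvu" (len 6), cursors c3@2 c1@3 c2@6, authorship ..1..2
After op 5 (delete): buffer="txv" (len 3), cursors c1@1 c3@1 c2@3, authorship ...
After op 6 (insert('d')): buffer="tddxvd" (len 6), cursors c1@3 c3@3 c2@6, authorship .13..2
After op 7 (insert('o')): buffer="tddooxvdo" (len 9), cursors c1@5 c3@5 c2@9, authorship .1313..22
After op 8 (insert('b')): buffer="tddoobbxvdob" (len 12), cursors c1@7 c3@7 c2@12, authorship .131313..222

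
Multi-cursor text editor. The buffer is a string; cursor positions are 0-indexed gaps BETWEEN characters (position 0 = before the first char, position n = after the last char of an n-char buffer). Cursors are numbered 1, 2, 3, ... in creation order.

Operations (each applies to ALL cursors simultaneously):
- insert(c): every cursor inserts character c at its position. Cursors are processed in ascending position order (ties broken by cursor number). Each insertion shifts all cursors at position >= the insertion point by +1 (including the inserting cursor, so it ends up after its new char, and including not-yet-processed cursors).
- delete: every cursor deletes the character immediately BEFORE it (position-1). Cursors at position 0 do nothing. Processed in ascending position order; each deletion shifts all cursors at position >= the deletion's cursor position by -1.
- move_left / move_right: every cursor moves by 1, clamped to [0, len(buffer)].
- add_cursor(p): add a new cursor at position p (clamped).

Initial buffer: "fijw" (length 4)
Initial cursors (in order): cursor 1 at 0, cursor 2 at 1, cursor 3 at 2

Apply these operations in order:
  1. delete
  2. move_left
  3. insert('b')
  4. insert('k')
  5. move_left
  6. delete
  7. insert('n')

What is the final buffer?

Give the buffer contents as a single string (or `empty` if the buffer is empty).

Answer: bbnnnkjw

Derivation:
After op 1 (delete): buffer="jw" (len 2), cursors c1@0 c2@0 c3@0, authorship ..
After op 2 (move_left): buffer="jw" (len 2), cursors c1@0 c2@0 c3@0, authorship ..
After op 3 (insert('b')): buffer="bbbjw" (len 5), cursors c1@3 c2@3 c3@3, authorship 123..
After op 4 (insert('k')): buffer="bbbkkkjw" (len 8), cursors c1@6 c2@6 c3@6, authorship 123123..
After op 5 (move_left): buffer="bbbkkkjw" (len 8), cursors c1@5 c2@5 c3@5, authorship 123123..
After op 6 (delete): buffer="bbkjw" (len 5), cursors c1@2 c2@2 c3@2, authorship 123..
After op 7 (insert('n')): buffer="bbnnnkjw" (len 8), cursors c1@5 c2@5 c3@5, authorship 121233..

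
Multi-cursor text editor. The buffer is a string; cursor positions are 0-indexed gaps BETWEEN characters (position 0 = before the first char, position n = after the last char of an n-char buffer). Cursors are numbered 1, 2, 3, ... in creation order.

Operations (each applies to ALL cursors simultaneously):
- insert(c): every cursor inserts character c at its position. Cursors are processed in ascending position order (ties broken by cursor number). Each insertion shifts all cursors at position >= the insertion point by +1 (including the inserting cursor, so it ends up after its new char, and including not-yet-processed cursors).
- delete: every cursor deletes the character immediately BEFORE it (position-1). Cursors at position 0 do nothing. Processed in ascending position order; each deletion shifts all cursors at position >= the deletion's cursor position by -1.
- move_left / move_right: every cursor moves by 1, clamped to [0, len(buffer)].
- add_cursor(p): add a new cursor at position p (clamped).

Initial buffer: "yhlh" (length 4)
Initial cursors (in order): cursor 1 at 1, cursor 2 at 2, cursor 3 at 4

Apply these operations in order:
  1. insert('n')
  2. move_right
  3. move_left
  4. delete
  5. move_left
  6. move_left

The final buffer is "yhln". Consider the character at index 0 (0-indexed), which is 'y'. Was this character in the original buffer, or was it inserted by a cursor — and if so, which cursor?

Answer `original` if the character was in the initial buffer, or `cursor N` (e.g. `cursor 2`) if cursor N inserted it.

Answer: original

Derivation:
After op 1 (insert('n')): buffer="ynhnlhn" (len 7), cursors c1@2 c2@4 c3@7, authorship .1.2..3
After op 2 (move_right): buffer="ynhnlhn" (len 7), cursors c1@3 c2@5 c3@7, authorship .1.2..3
After op 3 (move_left): buffer="ynhnlhn" (len 7), cursors c1@2 c2@4 c3@6, authorship .1.2..3
After op 4 (delete): buffer="yhln" (len 4), cursors c1@1 c2@2 c3@3, authorship ...3
After op 5 (move_left): buffer="yhln" (len 4), cursors c1@0 c2@1 c3@2, authorship ...3
After op 6 (move_left): buffer="yhln" (len 4), cursors c1@0 c2@0 c3@1, authorship ...3
Authorship (.=original, N=cursor N): . . . 3
Index 0: author = original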